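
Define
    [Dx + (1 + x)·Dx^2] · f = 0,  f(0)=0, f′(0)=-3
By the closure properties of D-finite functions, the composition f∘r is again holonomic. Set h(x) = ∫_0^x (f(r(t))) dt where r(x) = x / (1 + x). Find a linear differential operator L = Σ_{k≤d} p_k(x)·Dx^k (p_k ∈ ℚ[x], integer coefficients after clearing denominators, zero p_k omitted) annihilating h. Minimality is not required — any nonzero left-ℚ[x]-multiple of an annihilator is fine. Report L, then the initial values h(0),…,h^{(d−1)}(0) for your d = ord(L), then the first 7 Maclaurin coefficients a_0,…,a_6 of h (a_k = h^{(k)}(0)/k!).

f: a_k = 0, -3, 3/2, -1, 3/4, -3/5, 1/2, …
Substitute x→r, Dx→(1/r')Dx; clear ⇒ L₀.
h=∫₀ˣh₀: take L = L₀·Dx.
L = (3 + 4·x)·Dx^2 + (1 + 3·x + 2·x^2)·Dx^3  (order 3).
h: a_k = 0, 0, -3/2, 3/2, -7/4, 9/4, -31/10, …
ICs: h(0) = 0, h′(0) = 0, h′′(0) = -3.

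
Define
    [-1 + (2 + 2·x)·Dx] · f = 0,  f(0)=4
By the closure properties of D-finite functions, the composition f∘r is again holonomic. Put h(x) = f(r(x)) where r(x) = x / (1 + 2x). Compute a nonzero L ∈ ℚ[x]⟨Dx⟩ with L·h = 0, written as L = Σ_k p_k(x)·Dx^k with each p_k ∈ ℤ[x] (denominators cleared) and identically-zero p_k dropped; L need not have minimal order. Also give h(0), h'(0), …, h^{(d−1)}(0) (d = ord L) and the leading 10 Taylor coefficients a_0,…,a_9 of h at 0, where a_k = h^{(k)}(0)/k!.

f: a_k = 4, 2, -1/2, 1/4, -5/32, 7/64, -21/256, 33/512, -429/8192, 715/16384, …
h₀=f(r): pull back L_f along r ⇒ L₀.
L = -1 + (2 + 10·x + 12·x^2)·Dx  (order 1).
h: a_k = 4, 2, -9/2, 41/4, -757/32, 3543/64, -33645/256, 162105/512, -6340365/8192, 31446635/16384, …
ICs: h(0) = 4.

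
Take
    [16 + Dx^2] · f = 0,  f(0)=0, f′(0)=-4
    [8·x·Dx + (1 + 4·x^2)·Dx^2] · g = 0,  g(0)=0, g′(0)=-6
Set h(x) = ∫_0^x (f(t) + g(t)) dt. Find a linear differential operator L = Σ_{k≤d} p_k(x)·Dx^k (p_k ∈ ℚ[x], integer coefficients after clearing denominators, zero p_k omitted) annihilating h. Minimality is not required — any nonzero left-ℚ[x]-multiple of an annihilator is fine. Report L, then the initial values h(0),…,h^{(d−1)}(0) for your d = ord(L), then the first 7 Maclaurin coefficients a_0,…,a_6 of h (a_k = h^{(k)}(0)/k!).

f: a_k = 0, -4, 0, 32/3, 0, -128/15, 0, …
g: a_k = 0, -6, 0, 8, 0, -96/5, 0, …
Sum ⇒ L₀ = lclm(L_f,L_g) in ℚ(x)⟨Dx⟩.
∫: right-multiply L₀ by Dx.
L = (-512·x + 5120·x^3 + 4096·x^5)·Dx^2 + (16 + 512·x^2 + 2304·x^4 + 2048·x^6)·Dx^3 + (-32·x + 320·x^3 + 256·x^5)·Dx^4 + (1 + 32·x^2 + 144·x^4 + 128·x^6)·Dx^5  (order 5).
h: a_k = 0, 0, -5, 0, 14/3, 0, -208/45, …
ICs: h(0) = 0, h′(0) = 0, h′′(0) = -10, h′′′(0) = 0, h′′′′(0) = 112.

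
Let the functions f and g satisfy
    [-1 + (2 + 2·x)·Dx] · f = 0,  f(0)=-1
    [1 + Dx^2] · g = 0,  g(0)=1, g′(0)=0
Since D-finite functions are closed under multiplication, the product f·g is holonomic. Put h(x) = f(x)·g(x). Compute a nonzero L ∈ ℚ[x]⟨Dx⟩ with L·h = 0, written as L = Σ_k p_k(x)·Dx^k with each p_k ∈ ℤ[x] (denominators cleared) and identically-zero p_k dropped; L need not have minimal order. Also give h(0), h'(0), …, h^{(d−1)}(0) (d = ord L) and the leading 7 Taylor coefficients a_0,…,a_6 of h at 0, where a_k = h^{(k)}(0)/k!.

f: a_k = -1, -1/2, 1/8, -1/16, 5/128, -7/256, 21/1024, …
g: a_k = 1, 0, -1/2, 0, 1/24, 0, -1/720, …
f·g: L₀ = L_f ⊗_s L_g, ord ≤ 1·2.
L = (7 + 8·x + 4·x^2) + (-4 - 4·x)·Dx + (4 + 8·x + 4·x^2)·Dx^2  (order 2).
h: a_k = -1, -1/2, 5/8, 3/16, -25/384, -13/768, 349/46080, …
ICs: h(0) = -1, h′(0) = -1/2.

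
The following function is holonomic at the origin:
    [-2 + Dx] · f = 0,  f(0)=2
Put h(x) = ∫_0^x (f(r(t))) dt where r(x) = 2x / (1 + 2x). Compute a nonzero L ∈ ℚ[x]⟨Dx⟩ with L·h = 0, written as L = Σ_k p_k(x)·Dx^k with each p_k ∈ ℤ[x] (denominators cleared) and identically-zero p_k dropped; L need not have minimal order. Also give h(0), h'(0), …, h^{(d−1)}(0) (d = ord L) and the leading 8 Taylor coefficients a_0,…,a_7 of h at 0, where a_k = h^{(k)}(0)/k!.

L = -4·Dx + (1 + 4·x + 4·x^2)·Dx^2  (order 2).
h: a_k = 0, 2, 4, 0, -8/3, 64/15, -64/15, 512/315, …
ICs: h(0) = 0, h′(0) = 2.

f: a_k = 2, 4, 4, 8/3, 4/3, 8/15, 8/45, 16/315, …
f∘r: x↦r, Dx↦Dx/r' in L_f ⇒ L₀.
h=∫₀ˣh₀: take L = L₀·Dx.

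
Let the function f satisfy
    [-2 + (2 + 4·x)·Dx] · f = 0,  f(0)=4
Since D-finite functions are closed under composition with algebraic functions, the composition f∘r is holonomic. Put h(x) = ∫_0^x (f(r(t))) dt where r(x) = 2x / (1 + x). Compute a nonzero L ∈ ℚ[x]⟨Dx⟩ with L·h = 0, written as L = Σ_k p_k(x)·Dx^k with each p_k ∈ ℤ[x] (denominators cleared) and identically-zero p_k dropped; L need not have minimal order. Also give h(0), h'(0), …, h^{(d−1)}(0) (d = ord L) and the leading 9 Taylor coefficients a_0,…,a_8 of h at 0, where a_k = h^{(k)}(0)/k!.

f: a_k = 4, 4, -2, 2, -5/2, 7/2, -21/4, 33/4, -429/32, …
L₀ from L_f via x↦r, Dx↦r'^{-1}Dx.
h=∫₀ˣh₀: take L = L₀·Dx.
L = -2·Dx + (1 + 6·x + 5·x^2)·Dx^2  (order 2).
h: a_k = 0, 4, 4, -16/3, 10, -24, 68, -1504/7, 731, …
ICs: h(0) = 0, h′(0) = 4.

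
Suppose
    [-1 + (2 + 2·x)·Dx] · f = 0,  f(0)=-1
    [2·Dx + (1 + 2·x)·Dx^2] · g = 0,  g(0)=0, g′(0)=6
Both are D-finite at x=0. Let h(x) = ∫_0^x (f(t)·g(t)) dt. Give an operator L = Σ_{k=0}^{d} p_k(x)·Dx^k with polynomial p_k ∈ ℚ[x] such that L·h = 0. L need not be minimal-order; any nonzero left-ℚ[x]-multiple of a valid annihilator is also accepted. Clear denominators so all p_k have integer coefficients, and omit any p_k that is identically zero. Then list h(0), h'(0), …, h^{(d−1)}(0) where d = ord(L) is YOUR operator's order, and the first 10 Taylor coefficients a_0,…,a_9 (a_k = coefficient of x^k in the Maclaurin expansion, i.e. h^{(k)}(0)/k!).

L = (-1 + 2·x)·Dx + (4 + 4·x)·Dx^2 + (4 + 16·x + 20·x^2 + 8·x^3)·Dx^3  (order 3).
h: a_k = 0, 0, -3, 1, -17/16, 11/8, -3709/1920, 12801/4480, -629127/143360, 746239/107520, …
ICs: h(0) = 0, h′(0) = 0, h′′(0) = -6.

f: a_k = -1, -1/2, 1/8, -1/16, 5/128, -7/256, 21/1024, -33/2048, 429/32768, -715/65536, …
g: a_k = 0, 6, -6, 8, -12, 96/5, -32, 384/7, -96, 512/3, …
Sym-product of L_f,L_g gives L₀ (≤ ord 2).
∫: right-multiply L₀ by Dx.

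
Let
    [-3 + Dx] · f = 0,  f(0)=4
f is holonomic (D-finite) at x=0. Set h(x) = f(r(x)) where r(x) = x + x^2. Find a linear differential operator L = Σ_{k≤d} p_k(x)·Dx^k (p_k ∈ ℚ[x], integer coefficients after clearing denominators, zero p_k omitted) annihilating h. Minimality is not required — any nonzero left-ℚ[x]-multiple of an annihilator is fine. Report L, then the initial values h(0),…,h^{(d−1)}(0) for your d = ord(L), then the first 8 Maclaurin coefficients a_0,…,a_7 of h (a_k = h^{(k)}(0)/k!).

L = (-3 - 6·x) + Dx  (order 1).
h: a_k = 4, 12, 30, 54, 171/2, 1161/10, 2871/20, 4509/28, …
ICs: h(0) = 4.

f: a_k = 4, 12, 18, 18, 27/2, 81/10, 81/20, 243/140, …
L₀ from L_f via x↦r, Dx↦r'^{-1}Dx.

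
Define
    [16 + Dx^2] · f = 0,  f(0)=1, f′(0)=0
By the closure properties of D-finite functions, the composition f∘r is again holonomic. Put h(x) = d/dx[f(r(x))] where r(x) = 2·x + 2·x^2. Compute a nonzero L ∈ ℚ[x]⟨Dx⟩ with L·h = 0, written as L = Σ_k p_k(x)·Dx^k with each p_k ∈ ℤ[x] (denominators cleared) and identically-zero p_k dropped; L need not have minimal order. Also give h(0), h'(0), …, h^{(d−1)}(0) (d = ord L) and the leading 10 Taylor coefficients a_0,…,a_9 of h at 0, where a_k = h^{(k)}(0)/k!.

f: a_k = 1, 0, -8, 0, 32/3, 0, -256/45, 0, 512/315, 0, …
Change of var in L_f (x↦r) gives L₀.
Differentiate: ansatz ord ≤ ord L₀ ⇒ L.
L = (76 + 512·x + 1536·x^2 + 2048·x^3 + 1024·x^4) + (-6 - 12·x)·Dx + (1 + 4·x + 4·x^2)·Dx^2  (order 2).
h: a_k = 0, -64, -192, 1664/3, 10240/3, 59392/15, -157696/15, -12283904/315, -1245184/35, 167084032/2835, …
ICs: h(0) = 0, h′(0) = -64.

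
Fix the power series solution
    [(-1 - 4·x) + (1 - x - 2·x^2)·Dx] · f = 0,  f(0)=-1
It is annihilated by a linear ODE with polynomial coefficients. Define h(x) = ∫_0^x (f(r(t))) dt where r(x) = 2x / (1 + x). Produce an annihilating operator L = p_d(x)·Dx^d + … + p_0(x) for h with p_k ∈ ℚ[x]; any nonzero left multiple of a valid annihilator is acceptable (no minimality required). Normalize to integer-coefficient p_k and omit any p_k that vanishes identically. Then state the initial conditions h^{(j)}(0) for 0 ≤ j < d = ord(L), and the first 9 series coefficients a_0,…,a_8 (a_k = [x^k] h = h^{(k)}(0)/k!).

f: a_k = -1, -1, -3, -5, -11, -21, -43, -85, -171, …
f∘r: x↦r, Dx↦Dx/r' in L_f ⇒ L₀.
∫: right-multiply L₀ by Dx.
L = (2 + 18·x)·Dx + (-1 - x + 9·x^2 + 9·x^3)·Dx^2  (order 2).
h: a_k = 0, -1, -1, -10/3, -9/2, -18, -27, -810/7, -729/4, …
ICs: h(0) = 0, h′(0) = -1.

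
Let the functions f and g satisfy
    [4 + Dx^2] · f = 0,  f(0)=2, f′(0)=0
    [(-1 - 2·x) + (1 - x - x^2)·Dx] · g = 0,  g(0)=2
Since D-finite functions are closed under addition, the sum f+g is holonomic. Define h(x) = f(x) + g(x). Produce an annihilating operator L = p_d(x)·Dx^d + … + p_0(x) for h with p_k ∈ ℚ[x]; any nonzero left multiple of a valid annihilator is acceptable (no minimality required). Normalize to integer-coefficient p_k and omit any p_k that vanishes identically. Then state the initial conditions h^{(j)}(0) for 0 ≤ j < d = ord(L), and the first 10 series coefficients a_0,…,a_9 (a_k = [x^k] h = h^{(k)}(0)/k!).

f: a_k = 2, 0, -4, 0, 4/3, 0, -8/45, 0, 4/315, 0, …
g: a_k = 2, 2, 4, 6, 10, 16, 26, 42, 68, 110, …
h₀=f+g: left-lcm gives L₀, ord ≤ 3.
L = (-44 - 96·x - 32·x^2 - 48·x^3 - 40·x^4 - 16·x^5) + (16 - 20·x - 8·x^2 + 16·x^3 - 12·x^4 - 24·x^5 - 8·x^6)·Dx + (-11 - 24·x - 8·x^2 - 12·x^3 - 10·x^4 - 4·x^5)·Dx^2 + (4 - 5·x - 2·x^2 + 4·x^3 - 3·x^4 - 6·x^5 - 2·x^6)·Dx^3  (order 3).
h: a_k = 4, 2, 0, 6, 34/3, 16, 1162/45, 42, 21424/315, 110, …
ICs: h(0) = 4, h′(0) = 2, h′′(0) = 0.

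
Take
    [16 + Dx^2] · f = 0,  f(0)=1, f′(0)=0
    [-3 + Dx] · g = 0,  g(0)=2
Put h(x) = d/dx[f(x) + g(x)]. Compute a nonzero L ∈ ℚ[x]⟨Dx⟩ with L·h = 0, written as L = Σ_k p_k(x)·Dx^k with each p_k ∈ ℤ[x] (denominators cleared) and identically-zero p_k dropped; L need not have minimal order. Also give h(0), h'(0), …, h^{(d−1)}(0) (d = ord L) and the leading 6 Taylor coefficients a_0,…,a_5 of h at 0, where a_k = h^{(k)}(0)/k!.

L = 48 - 16·Dx + 3·Dx^2 - Dx^3  (order 3).
h: a_k = 6, 2, 27, 209/3, 81/4, -1319/60, …
ICs: h(0) = 6, h′(0) = 2, h′′(0) = 54.

f: a_k = 1, 0, -8, 0, 32/3, 0, …
g: a_k = 2, 6, 9, 9, 27/4, 81/20, …
f+g: L₀ = lclm(L_f,L_g), ord ≤ 2+1.
Derive L from L₀ (diff closure).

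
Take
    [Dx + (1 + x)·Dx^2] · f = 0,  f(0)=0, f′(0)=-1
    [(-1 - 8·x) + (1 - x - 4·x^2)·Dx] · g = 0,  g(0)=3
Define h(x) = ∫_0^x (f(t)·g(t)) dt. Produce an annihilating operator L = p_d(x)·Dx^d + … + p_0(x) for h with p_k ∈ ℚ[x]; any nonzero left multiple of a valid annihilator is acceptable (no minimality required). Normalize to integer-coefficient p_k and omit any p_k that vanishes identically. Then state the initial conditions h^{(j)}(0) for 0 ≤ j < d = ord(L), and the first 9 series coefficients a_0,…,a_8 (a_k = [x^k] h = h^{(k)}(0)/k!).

L = (9 + 16·x)·Dx + (1 + 19·x + 20·x^2)·Dx^2 + (-1 + 5·x^2 + 4·x^3)·Dx^3  (order 3).
h: a_k = 0, 0, -3/2, -1/2, -29/8, -79/20, -1567/120, -3137/140, -13179/224, …
ICs: h(0) = 0, h′(0) = 0, h′′(0) = -3.

f: a_k = 0, -1, 1/2, -1/3, 1/4, -1/5, 1/6, -1/7, 1/8, …
g: a_k = 3, 3, 15, 27, 87, 195, 543, 1323, 3495, …
h₀=f·g: eliminate ⇒ L₀, order ≤ 2·1.
Integrate: L := L₀·Dx.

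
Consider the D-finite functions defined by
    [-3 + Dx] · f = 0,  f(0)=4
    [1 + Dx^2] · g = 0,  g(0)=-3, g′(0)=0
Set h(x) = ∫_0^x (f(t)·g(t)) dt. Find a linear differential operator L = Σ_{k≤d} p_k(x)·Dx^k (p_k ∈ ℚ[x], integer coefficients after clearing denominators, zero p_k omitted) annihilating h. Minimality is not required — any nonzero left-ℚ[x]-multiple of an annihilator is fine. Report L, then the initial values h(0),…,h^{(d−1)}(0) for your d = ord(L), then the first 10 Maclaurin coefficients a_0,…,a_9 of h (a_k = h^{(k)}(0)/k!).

f: a_k = 4, 12, 18, 18, 27/2, 81/10, 81/20, 243/140, 729/1120, 243/1120, …
g: a_k = -3, 0, 3/2, 0, -1/8, 0, 1/240, 0, -1/13440, 0, …
h₀=f·g: eliminate ⇒ L₀, order ≤ 1·2.
h=∫₀ˣh₀: take L = L₀·Dx.
L = 10·Dx - 6·Dx^2 + Dx^3  (order 3).
h: a_k = 0, -12, -18, -16, -9, -14/5, 1/5, 88/105, 83/140, 527/1890, …
ICs: h(0) = 0, h′(0) = -12, h′′(0) = -36.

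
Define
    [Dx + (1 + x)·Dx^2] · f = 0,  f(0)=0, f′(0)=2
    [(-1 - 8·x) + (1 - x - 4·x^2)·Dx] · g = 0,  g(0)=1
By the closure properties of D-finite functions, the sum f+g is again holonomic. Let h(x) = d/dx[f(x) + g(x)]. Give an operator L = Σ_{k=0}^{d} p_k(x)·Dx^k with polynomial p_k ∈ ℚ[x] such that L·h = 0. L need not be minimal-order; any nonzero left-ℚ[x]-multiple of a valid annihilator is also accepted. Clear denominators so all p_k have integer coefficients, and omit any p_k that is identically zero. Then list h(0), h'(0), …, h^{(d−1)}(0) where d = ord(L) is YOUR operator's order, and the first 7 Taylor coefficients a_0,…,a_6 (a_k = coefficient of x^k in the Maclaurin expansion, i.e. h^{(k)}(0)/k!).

f: a_k = 0, 2, -1, 2/3, -1/2, 2/5, -1/3, …
g: a_k = 1, 1, 5, 9, 29, 65, 181, …
Weyl lclm of L_f,L_g ⇒ L₀ (ord ≤ 3).
Differentiate: ansatz ord ≤ ord L₀ ⇒ L.
L = (-74 - 562·x - 1120·x^2 - 1728·x^3 - 768·x^4) + (-52 - 576·x - 1636·x^2 - 3264·x^3 - 3488·x^4 - 1280·x^5)·Dx + (11 + 41·x + 53·x^2 - 185·x^3 - 704·x^4 - 752·x^5 - 256·x^6)·Dx^2  (order 2).
h: a_k = 3, 8, 29, 114, 327, 1084, 3089, …
ICs: h(0) = 3, h′(0) = 8.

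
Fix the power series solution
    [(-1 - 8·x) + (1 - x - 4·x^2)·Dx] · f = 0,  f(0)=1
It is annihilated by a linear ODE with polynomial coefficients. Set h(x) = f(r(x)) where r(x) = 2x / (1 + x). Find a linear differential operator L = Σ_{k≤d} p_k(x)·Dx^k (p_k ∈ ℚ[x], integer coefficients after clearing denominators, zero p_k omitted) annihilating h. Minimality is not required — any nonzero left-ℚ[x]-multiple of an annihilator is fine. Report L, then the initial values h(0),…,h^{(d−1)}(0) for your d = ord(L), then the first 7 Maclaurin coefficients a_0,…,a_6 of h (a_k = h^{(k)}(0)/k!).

f: a_k = 1, 1, 5, 9, 29, 65, 181, …
L₀ from L_f via x↦r, Dx↦r'^{-1}Dx.
L = (2 + 34·x) + (-1 - x + 17·x^2 + 17·x^3)·Dx  (order 1).
h: a_k = 1, 2, 18, 34, 306, 578, 5202, …
ICs: h(0) = 1.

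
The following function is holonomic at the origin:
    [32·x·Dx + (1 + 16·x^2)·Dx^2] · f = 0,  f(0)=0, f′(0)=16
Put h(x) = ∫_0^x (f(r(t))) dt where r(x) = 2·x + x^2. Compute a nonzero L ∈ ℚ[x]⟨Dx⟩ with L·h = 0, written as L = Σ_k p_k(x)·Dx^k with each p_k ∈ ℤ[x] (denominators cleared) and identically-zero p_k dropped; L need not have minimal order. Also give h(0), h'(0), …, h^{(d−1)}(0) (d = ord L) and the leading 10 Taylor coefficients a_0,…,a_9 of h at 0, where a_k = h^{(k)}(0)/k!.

f: a_k = 0, 16, 0, -256/3, 0, 4096/5, 0, -65536/7, 0, 1048576/9, …
Change of var in L_f (x↦r) gives L₀.
h=∫h₀ ⇒ L = L₀·Dx.
L = (-1 + 128·x + 256·x^2 + 192·x^3 + 48·x^4)·Dx^2 + (1 + x + 64·x^2 + 128·x^3 + 80·x^4 + 16·x^5)·Dx^3  (order 3).
h: a_k = 0, 0, 16, 16/3, -512/3, -1024/5, 64256/15, 196352/21, -991232/7, -4161536/9, …
ICs: h(0) = 0, h′(0) = 0, h′′(0) = 32.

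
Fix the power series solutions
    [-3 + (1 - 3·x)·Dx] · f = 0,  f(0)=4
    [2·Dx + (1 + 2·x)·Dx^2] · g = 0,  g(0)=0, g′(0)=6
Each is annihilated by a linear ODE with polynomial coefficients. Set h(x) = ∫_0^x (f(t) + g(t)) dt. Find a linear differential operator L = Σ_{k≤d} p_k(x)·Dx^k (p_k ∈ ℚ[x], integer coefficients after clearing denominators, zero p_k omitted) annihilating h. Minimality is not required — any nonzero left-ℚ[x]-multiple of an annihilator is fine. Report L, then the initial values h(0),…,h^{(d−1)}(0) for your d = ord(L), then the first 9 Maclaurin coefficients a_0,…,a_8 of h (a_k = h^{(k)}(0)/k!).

L = (78 + 36·x)·Dx^2 + (23 + 132·x + 72·x^2)·Dx^3 + (-4 + x + 27·x^2 + 18·x^3)·Dx^4  (order 4).
h: a_k = 0, 4, 9, 10, 29, 312/5, 826/5, 412, 15405/14, …
ICs: h(0) = 0, h′(0) = 4, h′′(0) = 18, h′′′(0) = 60.

f: a_k = 4, 12, 36, 108, 324, 972, 2916, 8748, 26244, …
g: a_k = 0, 6, -6, 8, -12, 96/5, -32, 384/7, -96, …
Sum ⇒ L₀ = lclm(L_f,L_g) in ℚ(x)⟨Dx⟩.
h=∫₀ˣh₀: take L = L₀·Dx.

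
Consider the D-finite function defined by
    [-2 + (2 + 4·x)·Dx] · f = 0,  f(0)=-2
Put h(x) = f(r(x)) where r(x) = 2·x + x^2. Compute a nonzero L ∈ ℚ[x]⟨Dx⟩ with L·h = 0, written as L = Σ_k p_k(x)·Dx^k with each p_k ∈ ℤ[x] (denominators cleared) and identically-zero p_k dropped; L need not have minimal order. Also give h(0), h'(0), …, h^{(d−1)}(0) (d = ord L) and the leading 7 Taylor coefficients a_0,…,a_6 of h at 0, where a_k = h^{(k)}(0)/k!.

L = (-2 - 2·x) + (1 + 4·x + 2·x^2)·Dx  (order 1).
h: a_k = -2, -4, 2, -4, 9, -22, 57, …
ICs: h(0) = -2.

f: a_k = -2, -2, 1, -1, 5/4, -7/4, 21/8, …
h₀=f(r): pull back L_f along r ⇒ L₀.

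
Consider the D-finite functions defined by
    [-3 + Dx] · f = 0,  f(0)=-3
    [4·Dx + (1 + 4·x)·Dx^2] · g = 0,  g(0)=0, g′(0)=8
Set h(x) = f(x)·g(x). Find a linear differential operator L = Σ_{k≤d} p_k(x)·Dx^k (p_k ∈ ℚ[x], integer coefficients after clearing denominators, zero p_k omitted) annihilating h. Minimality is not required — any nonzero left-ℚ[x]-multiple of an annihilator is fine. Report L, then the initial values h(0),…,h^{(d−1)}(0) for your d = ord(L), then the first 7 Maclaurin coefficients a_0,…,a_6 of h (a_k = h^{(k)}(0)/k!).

L = (-3 + 36·x) + (-2 - 24·x)·Dx + (1 + 4·x)·Dx^2  (order 2).
h: a_k = 0, -24, -24, -92, 108, -2589/5, 1675, …
ICs: h(0) = 0, h′(0) = -24.

f: a_k = -3, -9, -27/2, -27/2, -81/8, -243/40, -243/80, …
g: a_k = 0, 8, -16, 128/3, -128, 2048/5, -4096/3, …
L₀ := L_f ⊗_s L_g (sym. prod.), ord ≤ 2.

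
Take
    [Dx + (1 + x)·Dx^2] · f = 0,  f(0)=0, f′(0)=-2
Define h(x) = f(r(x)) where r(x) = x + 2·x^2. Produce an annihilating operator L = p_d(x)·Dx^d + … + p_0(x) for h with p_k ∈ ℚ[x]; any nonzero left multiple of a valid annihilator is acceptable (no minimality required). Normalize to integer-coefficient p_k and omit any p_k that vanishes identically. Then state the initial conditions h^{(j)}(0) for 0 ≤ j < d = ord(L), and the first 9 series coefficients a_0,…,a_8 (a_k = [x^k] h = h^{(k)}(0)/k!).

L = (-3 + 4·x + 8·x^2)·Dx + (1 + 5·x + 6·x^2 + 8·x^3)·Dx^2  (order 2).
h: a_k = 0, -2, -3, 10/3, 1/2, -22/5, 3, 26/7, -31/4, …
ICs: h(0) = 0, h′(0) = -2.

f: a_k = 0, -2, 1, -2/3, 1/2, -2/5, 1/3, -2/7, 1/4, …
h₀=f(r): pull back L_f along r ⇒ L₀.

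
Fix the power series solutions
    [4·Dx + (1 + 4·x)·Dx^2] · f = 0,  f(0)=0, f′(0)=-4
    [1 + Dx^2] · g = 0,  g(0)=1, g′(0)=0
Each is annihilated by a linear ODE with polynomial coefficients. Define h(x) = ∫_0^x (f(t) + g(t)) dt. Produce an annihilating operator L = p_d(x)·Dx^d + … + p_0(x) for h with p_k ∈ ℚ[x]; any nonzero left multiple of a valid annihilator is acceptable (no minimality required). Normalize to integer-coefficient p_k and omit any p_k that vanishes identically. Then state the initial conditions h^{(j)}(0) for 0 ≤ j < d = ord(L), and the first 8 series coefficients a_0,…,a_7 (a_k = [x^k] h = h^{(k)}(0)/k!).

L = (388 + 32·x + 64·x^2)·Dx^2 + (33 + 140·x + 48·x^2 + 64·x^3)·Dx^3 + (388 + 32·x + 64·x^2)·Dx^4 + (33 + 140·x + 48·x^2 + 64·x^3)·Dx^5  (order 5).
h: a_k = 0, 1, -2, 5/2, -16/3, 1537/120, -512/15, 70217/720, …
ICs: h(0) = 0, h′(0) = 1, h′′(0) = -4, h′′′(0) = 15, h′′′′(0) = -128.

f: a_k = 0, -4, 8, -64/3, 64, -1024/5, 2048/3, -16384/7, …
g: a_k = 1, 0, -1/2, 0, 1/24, 0, -1/720, 0, …
h₀=f+g: left-lcm gives L₀, ord ≤ 4.
Integrate: L := L₀·Dx.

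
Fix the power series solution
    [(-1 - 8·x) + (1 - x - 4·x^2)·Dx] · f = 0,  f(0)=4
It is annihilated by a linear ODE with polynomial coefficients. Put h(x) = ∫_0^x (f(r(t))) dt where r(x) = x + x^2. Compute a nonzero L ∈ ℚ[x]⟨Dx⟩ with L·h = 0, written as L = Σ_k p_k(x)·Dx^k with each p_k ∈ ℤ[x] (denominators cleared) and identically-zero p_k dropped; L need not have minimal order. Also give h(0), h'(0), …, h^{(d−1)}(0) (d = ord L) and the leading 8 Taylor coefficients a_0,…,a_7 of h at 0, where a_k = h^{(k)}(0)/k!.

L = (1 + 10·x + 24·x^2 + 16·x^3)·Dx + (-1 + x + 5·x^2 + 8·x^3 + 4·x^4)·Dx^2  (order 2).
h: a_k = 0, 4, 2, 8, 19, 244/5, 416/3, 2756/7, …
ICs: h(0) = 0, h′(0) = 4.

f: a_k = 4, 4, 20, 36, 116, 260, 724, 1764, …
Substitute x→r, Dx→(1/r')Dx; clear ⇒ L₀.
∫: right-multiply L₀ by Dx.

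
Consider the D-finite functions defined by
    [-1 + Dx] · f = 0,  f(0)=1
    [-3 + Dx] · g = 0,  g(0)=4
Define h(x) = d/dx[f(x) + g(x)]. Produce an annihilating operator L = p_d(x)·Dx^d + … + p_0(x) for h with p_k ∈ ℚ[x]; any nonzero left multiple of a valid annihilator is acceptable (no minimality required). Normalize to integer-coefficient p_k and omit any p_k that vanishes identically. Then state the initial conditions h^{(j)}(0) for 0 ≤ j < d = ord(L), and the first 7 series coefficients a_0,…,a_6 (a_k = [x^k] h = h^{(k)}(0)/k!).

f: a_k = 1, 1, 1/2, 1/6, 1/24, 1/120, 1/720, …
g: a_k = 4, 12, 18, 18, 27/2, 81/10, 81/20, …
Sum ⇒ L₀ = lclm(L_f,L_g) in ℚ(x)⟨Dx⟩.
Differentiate: ansatz ord ≤ ord L₀ ⇒ L.
L = 3 - 4·Dx + Dx^2  (order 2).
h: a_k = 13, 37, 109/2, 325/6, 973/24, 2917/120, 8749/720, …
ICs: h(0) = 13, h′(0) = 37.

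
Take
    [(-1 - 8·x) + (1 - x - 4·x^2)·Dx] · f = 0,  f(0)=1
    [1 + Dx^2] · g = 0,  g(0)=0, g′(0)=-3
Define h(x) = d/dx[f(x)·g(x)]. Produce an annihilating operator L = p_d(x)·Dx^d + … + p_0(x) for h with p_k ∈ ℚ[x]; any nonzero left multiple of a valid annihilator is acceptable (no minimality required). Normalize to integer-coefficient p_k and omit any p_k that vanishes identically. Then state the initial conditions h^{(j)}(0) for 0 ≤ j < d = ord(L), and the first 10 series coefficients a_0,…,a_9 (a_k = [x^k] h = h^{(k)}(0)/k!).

f: a_k = 1, 1, 5, 9, 29, 65, 181, 441, 1165, 2929, …
g: a_k = 0, -3, 0, 1/2, 0, -1/40, 0, 1/1680, 0, -1/120960, …
h₀=f·g: eliminate ⇒ L₀, order ≤ 1·2.
Differentiate: ansatz ord ≤ ord L₀ ⇒ L.
L = (159 - 2·x - 7·x^2 + 8·x^3 + 16·x^4) + (22 + 178·x + 24·x^2 + 64·x^3)·Dx + (-7 + 6·x + 25·x^2 + 8·x^3 + 16·x^4)·Dx^2  (order 2).
h: a_k = -3, -6, -87/2, -106, -3381/8, -22863/20, -888089/240, -2168417/210, -411895657/13440, -1036399753/12096, …
ICs: h(0) = -3, h′(0) = -6.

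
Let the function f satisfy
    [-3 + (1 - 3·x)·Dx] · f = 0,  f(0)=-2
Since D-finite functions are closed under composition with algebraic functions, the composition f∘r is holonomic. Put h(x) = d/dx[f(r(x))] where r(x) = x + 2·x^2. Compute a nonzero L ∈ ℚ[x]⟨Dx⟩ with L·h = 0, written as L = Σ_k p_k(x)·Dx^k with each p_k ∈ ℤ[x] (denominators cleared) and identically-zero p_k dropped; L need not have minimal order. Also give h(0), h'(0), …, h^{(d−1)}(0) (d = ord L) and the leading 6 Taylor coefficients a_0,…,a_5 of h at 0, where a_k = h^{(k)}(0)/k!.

f: a_k = -2, -6, -18, -54, -162, -486, …
f∘r: x↦r, Dx↦Dx/r' in L_f ⇒ L₀.
h₀' ⇒ L via d/dx closure of L₀.
L = (10 + 36·x + 72·x^2) + (-1 - x + 18·x^2 + 24·x^3)·Dx  (order 1).
h: a_k = -6, -60, -378, -2232, -12150, -63828, …
ICs: h(0) = -6.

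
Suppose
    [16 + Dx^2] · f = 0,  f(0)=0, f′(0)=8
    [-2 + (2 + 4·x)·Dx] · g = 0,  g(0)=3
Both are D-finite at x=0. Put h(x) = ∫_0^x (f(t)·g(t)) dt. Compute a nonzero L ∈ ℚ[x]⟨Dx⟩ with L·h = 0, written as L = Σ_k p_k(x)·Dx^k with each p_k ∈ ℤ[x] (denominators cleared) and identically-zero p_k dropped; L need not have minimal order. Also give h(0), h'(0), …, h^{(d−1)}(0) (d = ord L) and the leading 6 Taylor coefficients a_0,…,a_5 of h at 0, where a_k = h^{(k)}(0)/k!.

f: a_k = 0, 8, 0, -64/3, 0, 256/15, …
g: a_k = 3, 3, -3/2, 3/2, -15/8, 21/8, …
Sym-product of L_f,L_g gives L₀ (≤ ord 2).
h=∫₀ˣh₀: take L = L₀·Dx.
L = (19 + 64·x + 64·x^2)·Dx + (-2 - 4·x)·Dx^2 + (1 + 4·x + 4·x^2)·Dx^3  (order 3).
h: a_k = 0, 0, 12, 8, -19, -52/5, …
ICs: h(0) = 0, h′(0) = 0, h′′(0) = 24.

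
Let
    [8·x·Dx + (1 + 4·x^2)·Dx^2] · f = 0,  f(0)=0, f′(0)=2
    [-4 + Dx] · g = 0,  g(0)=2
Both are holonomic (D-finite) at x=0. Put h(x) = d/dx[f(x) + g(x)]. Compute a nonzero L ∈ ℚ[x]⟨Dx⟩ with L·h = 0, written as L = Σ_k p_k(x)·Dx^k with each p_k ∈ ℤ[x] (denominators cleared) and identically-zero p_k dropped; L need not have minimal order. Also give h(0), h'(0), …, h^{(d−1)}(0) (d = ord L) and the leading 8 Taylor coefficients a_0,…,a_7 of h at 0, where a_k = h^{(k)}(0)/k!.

f: a_k = 0, 2, 0, -8/3, 0, 32/5, 0, -128/7, …
g: a_k = 2, 8, 16, 64/3, 64/3, 256/15, 512/45, 2048/315, …
Weyl lclm of L_f,L_g ⇒ L₀ (ord ≤ 3).
h₀' ⇒ L via d/dx closure of L₀.
L = (8 - 32·x - 96·x^2 - 128·x^3) + (-6 - 8·x^2 - 64·x^4)·Dx + (1 + 2·x + 8·x^2 + 8·x^3 + 16·x^4)·Dx^2  (order 2).
h: a_k = 10, 32, 56, 256/3, 352/3, 1024/15, -3712/45, 8192/315, …
ICs: h(0) = 10, h′(0) = 32.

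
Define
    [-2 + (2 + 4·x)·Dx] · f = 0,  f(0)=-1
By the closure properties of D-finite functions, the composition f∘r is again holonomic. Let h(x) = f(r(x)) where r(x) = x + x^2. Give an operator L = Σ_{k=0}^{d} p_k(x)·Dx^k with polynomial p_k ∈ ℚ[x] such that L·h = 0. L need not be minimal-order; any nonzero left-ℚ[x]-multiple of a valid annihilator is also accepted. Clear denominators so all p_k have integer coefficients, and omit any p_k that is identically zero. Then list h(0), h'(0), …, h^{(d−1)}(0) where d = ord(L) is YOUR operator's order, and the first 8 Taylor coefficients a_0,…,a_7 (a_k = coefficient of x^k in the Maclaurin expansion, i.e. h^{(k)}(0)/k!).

f: a_k = -1, -1, 1/2, -1/2, 5/8, -7/8, 21/16, -33/16, …
L₀ from L_f via x↦r, Dx↦r'^{-1}Dx.
L = (-1 - 2·x) + (1 + 2·x + 2·x^2)·Dx  (order 1).
h: a_k = -1, -1, -1/2, 1/2, -3/8, 1/8, 3/16, -7/16, …
ICs: h(0) = -1.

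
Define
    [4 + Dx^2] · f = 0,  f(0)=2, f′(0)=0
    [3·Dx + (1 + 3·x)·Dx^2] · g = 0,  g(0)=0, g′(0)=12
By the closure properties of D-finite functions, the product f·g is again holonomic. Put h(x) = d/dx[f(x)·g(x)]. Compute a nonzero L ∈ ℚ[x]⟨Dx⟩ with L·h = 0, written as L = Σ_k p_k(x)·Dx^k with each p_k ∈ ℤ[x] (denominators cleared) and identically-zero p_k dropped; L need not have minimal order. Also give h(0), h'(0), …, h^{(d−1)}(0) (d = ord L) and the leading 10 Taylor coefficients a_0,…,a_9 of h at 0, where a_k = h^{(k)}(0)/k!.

L = (-21880 - 49536·x - 195264·x^2 - 252288·x^3 + 225504·x^4 + 746496·x^5 + 373248·x^6) + (-9384 - 44856·x - 47520·x^2 + 90720·x^3 + 311040·x^4 + 186624·x^5)·Dx + (-6026 - 16344·x - 53892·x^2 - 32832·x^3 + 182736·x^4 + 373248·x^5 + 186624·x^6)·Dx^2 + (-2346 - 11214·x - 11880·x^2 + 22680·x^3 + 77760·x^4 + 46656·x^5)·Dx^3 + (-139 - 990·x - 1269·x^2 + 7560·x^3 + 31590·x^4 + 46656·x^5 + 23328·x^6)·Dx^4  (order 4).
h: a_k = 24, -72, 72, -360, 1304, -4032, 185608/15, -188872/5, 803256/7, -2432572/7, …
ICs: h(0) = 24, h′(0) = -72, h′′(0) = 144, h′′′(0) = -2160.

f: a_k = 2, 0, -4, 0, 4/3, 0, -8/45, 0, 4/315, 0, …
g: a_k = 0, 12, -18, 36, -81, 972/5, -486, 8748/7, -6561/2, 8748, …
Product ⇒ symmetric product L₀, ord ≤ 4.
Differentiate: ansatz ord ≤ ord L₀ ⇒ L.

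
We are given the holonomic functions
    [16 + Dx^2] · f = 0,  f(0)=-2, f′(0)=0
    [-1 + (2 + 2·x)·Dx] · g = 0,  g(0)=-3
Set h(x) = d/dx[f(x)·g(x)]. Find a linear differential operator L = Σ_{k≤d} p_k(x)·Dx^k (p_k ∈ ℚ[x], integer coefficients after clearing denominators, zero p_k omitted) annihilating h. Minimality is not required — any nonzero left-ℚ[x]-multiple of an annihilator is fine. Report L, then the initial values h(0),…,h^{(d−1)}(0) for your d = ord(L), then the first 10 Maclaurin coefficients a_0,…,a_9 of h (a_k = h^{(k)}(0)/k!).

f: a_k = -2, 0, 16, 0, -64/3, 0, 512/45, 0, -1024/315, 0, …
g: a_k = -3, -3/2, 3/8, -3/16, 15/128, -21/256, 63/1024, -99/2048, 1287/32768, -2145/65536, …
f·g: L₀ = L_f ⊗_s L_g, ord ≤ 2·1.
h=h₀': d/dx-closure on L₀ ⇒ L.
L = (4733 + 17664·x + 25216·x^2 + 16384·x^3 + 4096·x^4) + (-244 - 756·x - 768·x^2 - 256·x^3)·Dx + (268 + 1048·x + 1548·x^2 + 1024·x^3 + 256·x^4)·Dx^2  (order 2).
h: a_k = 3, -195/2, -567/8, 4465/16, 18665/128, -310129/1280, -1535653/15360, 21374753/215040, 39067227/1146880, -1461084769/61931520, …
ICs: h(0) = 3, h′(0) = -195/2.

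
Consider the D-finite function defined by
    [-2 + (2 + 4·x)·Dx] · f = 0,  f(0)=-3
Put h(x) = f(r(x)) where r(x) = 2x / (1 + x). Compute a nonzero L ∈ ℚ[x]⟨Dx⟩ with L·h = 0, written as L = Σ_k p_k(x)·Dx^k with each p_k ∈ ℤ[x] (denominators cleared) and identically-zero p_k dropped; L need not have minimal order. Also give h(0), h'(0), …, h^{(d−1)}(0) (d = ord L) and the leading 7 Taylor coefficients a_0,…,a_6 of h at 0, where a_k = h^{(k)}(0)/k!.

L = -2 + (1 + 6·x + 5·x^2)·Dx  (order 1).
h: a_k = -3, -6, 12, -30, 90, -306, 1128, …
ICs: h(0) = -3.

f: a_k = -3, -3, 3/2, -3/2, 15/8, -21/8, 63/16, …
h₀=f(r): pull back L_f along r ⇒ L₀.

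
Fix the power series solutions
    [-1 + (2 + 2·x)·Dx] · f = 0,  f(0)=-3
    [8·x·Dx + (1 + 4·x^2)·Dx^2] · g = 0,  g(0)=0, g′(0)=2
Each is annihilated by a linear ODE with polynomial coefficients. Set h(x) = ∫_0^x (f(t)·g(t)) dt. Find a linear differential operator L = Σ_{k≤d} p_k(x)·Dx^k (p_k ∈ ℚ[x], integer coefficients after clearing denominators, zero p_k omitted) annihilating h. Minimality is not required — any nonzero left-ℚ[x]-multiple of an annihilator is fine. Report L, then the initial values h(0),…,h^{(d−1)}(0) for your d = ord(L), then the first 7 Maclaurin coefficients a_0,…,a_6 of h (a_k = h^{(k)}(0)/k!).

L = (3 - 16·x - 4·x^2)·Dx + (-4 + 28·x + 48·x^2 + 16·x^3)·Dx^2 + (4 + 8·x + 20·x^2 + 32·x^3 + 16·x^4)·Dx^3  (order 3).
h: a_k = 0, 0, -3, -1, 35/16, 29/40, -6389/1920, …
ICs: h(0) = 0, h′(0) = 0, h′′(0) = -6.

f: a_k = -3, -3/2, 3/8, -3/16, 15/128, -21/256, 63/1024, …
g: a_k = 0, 2, 0, -8/3, 0, 32/5, 0, …
Product ⇒ symmetric product L₀, ord ≤ 2.
h=∫₀ˣh₀: take L = L₀·Dx.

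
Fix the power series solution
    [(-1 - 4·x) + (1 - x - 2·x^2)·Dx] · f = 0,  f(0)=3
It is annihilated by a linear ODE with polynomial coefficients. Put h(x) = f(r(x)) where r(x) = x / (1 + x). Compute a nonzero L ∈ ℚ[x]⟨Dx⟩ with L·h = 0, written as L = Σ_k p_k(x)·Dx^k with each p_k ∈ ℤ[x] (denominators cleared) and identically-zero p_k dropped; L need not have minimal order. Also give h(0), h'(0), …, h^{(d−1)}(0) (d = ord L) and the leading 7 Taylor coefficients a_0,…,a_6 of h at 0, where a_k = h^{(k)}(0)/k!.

f: a_k = 3, 3, 9, 15, 33, 63, 129, …
Substitute x→r, Dx→(1/r')Dx; clear ⇒ L₀.
L = (1 + 5·x) + (-1 - 2·x + x^2 + 2·x^3)·Dx  (order 1).
h: a_k = 3, 3, 6, 0, 12, -12, 36, …
ICs: h(0) = 3.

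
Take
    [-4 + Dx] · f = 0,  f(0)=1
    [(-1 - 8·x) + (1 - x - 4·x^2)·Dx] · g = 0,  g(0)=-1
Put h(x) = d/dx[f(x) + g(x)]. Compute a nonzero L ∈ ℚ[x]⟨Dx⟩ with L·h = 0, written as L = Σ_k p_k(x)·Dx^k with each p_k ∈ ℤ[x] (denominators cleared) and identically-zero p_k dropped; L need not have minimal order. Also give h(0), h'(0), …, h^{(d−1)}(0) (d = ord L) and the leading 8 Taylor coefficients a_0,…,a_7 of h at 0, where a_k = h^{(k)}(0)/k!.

L = (28 + 848·x + 896·x^2 + 4608·x^3 + 3072·x^4) + (-19 - 192·x - 472·x^2 - 1152·x^3 + 640·x^4 + 1024·x^5)·Dx + (3 - 5·x + 62·x^2 - 352·x^4 - 256·x^5)·Dx^2  (order 2).
h: a_k = 3, 6, 5, -220/3, -847/3, -15778/15, -137891/45, -2931704/315, …
ICs: h(0) = 3, h′(0) = 6.

f: a_k = 1, 4, 8, 32/3, 32/3, 128/15, 256/45, 1024/315, …
g: a_k = -1, -1, -5, -9, -29, -65, -181, -441, …
L₀ := lclm(L_f,L_g); ord L₀ ≤ 1+1.
Differentiate: ansatz ord ≤ ord L₀ ⇒ L.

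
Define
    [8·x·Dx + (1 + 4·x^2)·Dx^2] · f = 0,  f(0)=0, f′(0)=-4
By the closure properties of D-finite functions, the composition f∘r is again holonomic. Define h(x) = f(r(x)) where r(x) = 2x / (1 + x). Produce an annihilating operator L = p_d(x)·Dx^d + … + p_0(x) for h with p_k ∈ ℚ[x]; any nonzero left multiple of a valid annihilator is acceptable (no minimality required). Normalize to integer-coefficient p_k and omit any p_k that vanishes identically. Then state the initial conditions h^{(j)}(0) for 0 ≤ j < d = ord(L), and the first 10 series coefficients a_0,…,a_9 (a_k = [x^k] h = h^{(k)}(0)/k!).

L = (2 + 34·x)·Dx + (1 + 2·x + 17·x^2)·Dx^2  (order 2).
h: a_k = 0, -8, 8, 104/3, -120, -808/5, 4888/3, -5816/7, -19320, 407992/9, …
ICs: h(0) = 0, h′(0) = -8.

f: a_k = 0, -4, 0, 16/3, 0, -64/5, 0, 256/7, 0, -1024/9, …
Substitute x→r, Dx→(1/r')Dx; clear ⇒ L₀.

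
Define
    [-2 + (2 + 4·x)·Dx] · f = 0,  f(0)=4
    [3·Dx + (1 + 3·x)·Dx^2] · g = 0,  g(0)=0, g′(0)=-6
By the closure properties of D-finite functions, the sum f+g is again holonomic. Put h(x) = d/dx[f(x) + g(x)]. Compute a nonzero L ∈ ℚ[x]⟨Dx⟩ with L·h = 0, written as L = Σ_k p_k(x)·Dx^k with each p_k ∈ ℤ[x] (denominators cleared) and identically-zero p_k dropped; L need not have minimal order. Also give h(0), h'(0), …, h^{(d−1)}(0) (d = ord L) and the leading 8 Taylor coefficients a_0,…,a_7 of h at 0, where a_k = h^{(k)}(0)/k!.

f: a_k = 4, 4, -2, 2, -5/2, 7/2, -21/4, 33/4, …
g: a_k = 0, -6, 9, -18, 81/2, -486/5, 243, -4374/7, …
L₀ := lclm(L_f,L_g); ord L₀ ≤ 1+2.
h₀' ⇒ L via d/dx closure of L₀.
L = (9 + 9·x) + (15 + 54·x + 45·x^2)·Dx + (2 + 13·x + 27·x^2 + 18·x^3)·Dx^2  (order 2).
h: a_k = -2, 14, -48, 152, -937/2, 2853/2, -17265/4, 52059/4, …
ICs: h(0) = -2, h′(0) = 14.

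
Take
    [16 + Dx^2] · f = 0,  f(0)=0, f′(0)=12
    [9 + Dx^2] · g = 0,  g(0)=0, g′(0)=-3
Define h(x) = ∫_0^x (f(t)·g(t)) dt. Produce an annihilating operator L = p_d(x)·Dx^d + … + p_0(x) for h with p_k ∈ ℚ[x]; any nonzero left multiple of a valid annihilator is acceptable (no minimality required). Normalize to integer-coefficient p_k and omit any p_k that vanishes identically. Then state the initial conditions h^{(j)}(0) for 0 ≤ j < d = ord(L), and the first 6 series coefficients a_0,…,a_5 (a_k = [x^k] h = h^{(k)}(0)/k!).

L = 49·Dx + 50·Dx^3 + Dx^5  (order 5).
h: a_k = 0, 0, 0, -12, 0, 30, …
ICs: h(0) = 0, h′(0) = 0, h′′(0) = 0, h′′′(0) = -72, h′′′′(0) = 0.

f: a_k = 0, 12, 0, -32, 0, 128/5, …
g: a_k = 0, -3, 0, 9/2, 0, -81/40, …
Sym-product of L_f,L_g gives L₀ (≤ ord 4).
Integrate: L := L₀·Dx.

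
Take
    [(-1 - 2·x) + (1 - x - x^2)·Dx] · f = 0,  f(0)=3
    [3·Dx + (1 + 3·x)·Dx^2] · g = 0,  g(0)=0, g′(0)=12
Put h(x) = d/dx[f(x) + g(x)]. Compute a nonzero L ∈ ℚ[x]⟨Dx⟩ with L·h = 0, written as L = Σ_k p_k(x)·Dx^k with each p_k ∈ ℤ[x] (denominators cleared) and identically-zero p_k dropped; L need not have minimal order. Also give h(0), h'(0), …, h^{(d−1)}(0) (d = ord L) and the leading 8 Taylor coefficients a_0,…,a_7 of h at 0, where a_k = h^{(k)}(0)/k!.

f: a_k = 3, 3, 6, 9, 15, 24, 39, 63, …
g: a_k = 0, 12, -18, 36, -81, 972/5, -486, 8748/7, …
Sum ⇒ L₀ = lclm(L_f,L_g) in ℚ(x)⟨Dx⟩.
Derive L from L₀ (diff closure).
L = (126 + 342·x + 468·x^2 + 180·x^3 + 108·x^4) + (156·x + 576·x^2 + 672·x^3 + 378·x^4 + 180·x^5)·Dx + (-7 - 35·x - 29·x^2 + 63·x^3 + 99·x^4 + 93·x^5 + 36·x^6)·Dx^2  (order 2).
h: a_k = 15, -24, 135, -264, 1092, -2682, 9189, -25428, …
ICs: h(0) = 15, h′(0) = -24.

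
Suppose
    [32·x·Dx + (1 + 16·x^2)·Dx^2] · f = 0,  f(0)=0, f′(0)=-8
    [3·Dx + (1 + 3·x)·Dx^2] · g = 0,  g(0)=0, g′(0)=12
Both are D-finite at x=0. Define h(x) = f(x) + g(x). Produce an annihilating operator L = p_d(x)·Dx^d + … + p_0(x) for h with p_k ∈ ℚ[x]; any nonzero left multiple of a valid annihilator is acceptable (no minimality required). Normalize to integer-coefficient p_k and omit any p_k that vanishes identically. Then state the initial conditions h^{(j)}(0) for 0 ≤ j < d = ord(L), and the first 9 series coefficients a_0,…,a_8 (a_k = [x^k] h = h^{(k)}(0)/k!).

L = (-96 - 864·x + 4608·x^2 + 4608·x^3)·Dx + (-50 - 192·x + 672·x^2 + 9216·x^3 + 9216·x^4)·Dx^2 + (-3 + 23·x + 96·x^2 + 512·x^3 + 2304·x^4 + 2304·x^5)·Dx^3  (order 3).
h: a_k = 0, 4, -18, 236/3, -81, -1076/5, -486, 41516/7, -6561/2, …
ICs: h(0) = 0, h′(0) = 4, h′′(0) = -36.

f: a_k = 0, -8, 0, 128/3, 0, -2048/5, 0, 32768/7, 0, …
g: a_k = 0, 12, -18, 36, -81, 972/5, -486, 8748/7, -6561/2, …
Weyl lclm of L_f,L_g ⇒ L₀ (ord ≤ 4).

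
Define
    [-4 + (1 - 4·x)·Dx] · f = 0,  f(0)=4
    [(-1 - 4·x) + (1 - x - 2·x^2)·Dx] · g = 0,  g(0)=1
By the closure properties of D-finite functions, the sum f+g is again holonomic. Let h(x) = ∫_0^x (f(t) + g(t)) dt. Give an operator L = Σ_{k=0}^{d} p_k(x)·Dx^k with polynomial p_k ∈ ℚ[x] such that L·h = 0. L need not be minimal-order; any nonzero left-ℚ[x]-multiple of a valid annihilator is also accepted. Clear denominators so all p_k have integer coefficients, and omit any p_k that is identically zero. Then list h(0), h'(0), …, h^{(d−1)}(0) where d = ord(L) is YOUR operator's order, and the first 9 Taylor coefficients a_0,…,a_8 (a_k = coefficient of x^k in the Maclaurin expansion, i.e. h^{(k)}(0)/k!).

L = (-8 - 144·x + 96·x^2 - 128·x^3)·Dx + (26 - 28·x - 120·x^2 + 128·x^3 - 256·x^4)·Dx^2 + (-3 + 19·x - 34·x^2 + 24·x^3 + 16·x^4 - 64·x^5)·Dx^3  (order 3).
h: a_k = 0, 5, 17/2, 67/3, 261/4, 207, 4117/6, 16427/7, 65621/8, …
ICs: h(0) = 0, h′(0) = 5, h′′(0) = 17.

f: a_k = 4, 16, 64, 256, 1024, 4096, 16384, 65536, 262144, …
g: a_k = 1, 1, 3, 5, 11, 21, 43, 85, 171, …
Sum ⇒ L₀ = lclm(L_f,L_g) in ℚ(x)⟨Dx⟩.
h=∫h₀ ⇒ L = L₀·Dx.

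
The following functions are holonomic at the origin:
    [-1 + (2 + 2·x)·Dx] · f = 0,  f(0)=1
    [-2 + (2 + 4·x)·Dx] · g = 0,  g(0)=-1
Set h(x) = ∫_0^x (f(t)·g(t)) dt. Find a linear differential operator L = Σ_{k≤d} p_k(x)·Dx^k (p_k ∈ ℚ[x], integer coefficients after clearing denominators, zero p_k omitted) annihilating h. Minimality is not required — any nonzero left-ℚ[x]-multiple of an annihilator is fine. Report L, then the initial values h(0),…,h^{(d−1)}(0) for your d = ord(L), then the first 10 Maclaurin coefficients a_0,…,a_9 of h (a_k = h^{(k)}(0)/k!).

f: a_k = 1, 1/2, -1/8, 1/16, -5/128, 7/256, -21/1024, 33/2048, -429/32768, 715/65536, …
g: a_k = -1, -1, 1/2, -1/2, 5/8, -7/8, 21/16, -33/16, 429/128, -715/128, …
h₀=f·g: eliminate ⇒ L₀, order ≤ 1·1.
h=∫h₀ ⇒ L = L₀·Dx.
L = (-3 - 4·x)·Dx + (2 + 6·x + 4·x^2)·Dx^2  (order 2).
h: a_k = 0, -1, -3/4, 1/24, -3/64, 37/640, -39/512, 757/7168, -2499/16384, 67181/294912, …
ICs: h(0) = 0, h′(0) = -1.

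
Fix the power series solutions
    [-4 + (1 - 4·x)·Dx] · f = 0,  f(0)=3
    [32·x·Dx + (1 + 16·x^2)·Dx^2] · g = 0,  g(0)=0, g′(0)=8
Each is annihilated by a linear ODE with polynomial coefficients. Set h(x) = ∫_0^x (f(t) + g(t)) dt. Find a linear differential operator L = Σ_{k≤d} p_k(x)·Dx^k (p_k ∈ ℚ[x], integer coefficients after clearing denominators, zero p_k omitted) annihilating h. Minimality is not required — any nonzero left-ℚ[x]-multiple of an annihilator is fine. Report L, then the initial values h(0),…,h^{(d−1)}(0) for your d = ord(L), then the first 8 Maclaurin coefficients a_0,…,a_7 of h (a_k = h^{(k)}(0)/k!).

f: a_k = 3, 12, 48, 192, 768, 3072, 12288, 49152, …
g: a_k = 0, 8, 0, -128/3, 0, 2048/5, 0, -32768/7, …
h₀=f+g: left-lcm gives L₀, ord ≤ 3.
h=∫h₀ ⇒ L = L₀·Dx.
L = (-32 + 512·x + 1536·x^2)·Dx^2 + (16 - 32·x + 256·x^2 + 1536·x^3)·Dx^3 + (-1 + 256·x^4)·Dx^4  (order 4).
h: a_k = 0, 3, 10, 16, 112/3, 768/5, 8704/15, 12288/7, …
ICs: h(0) = 0, h′(0) = 3, h′′(0) = 20, h′′′(0) = 96.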